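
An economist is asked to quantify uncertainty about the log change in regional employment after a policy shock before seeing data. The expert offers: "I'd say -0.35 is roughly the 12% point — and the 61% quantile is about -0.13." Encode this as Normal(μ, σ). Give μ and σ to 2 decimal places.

For Normal(μ,σ), the p-quantile is μ + z_p·σ. Here z_{0.12} = -1.175, z_{0.61} = 0.2793.
So -0.35 = μ − 1.175σ and -0.13 = μ + 0.2793σ.
Subtracting: σ = (-0.13 − -0.35)/(0.2793 − (-1.175)) = 0.15.
Then μ = -0.35 − (-1.175)·0.15 = -0.17.

μ = -0.17, σ = 0.15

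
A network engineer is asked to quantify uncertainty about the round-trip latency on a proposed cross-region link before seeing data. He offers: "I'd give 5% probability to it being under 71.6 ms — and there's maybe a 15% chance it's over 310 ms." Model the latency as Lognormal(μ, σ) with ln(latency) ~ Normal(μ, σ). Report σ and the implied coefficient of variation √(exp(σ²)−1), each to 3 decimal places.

σ ≈ 0.547, CV ≈ 0.590

If T ~ Lognormal(μ,σ) then ln T ~ Normal(μ,σ), so the p-quantile of ln T is μ + z_p·σ.
ln(71.6) = 4.271 and ln(310) = 5.737; z_{0.05} = -1.645, z_{0.85} = 1.036.
σ = (5.737 − 4.271)/(1.036 − (-1.645)) = 0.547.
μ = 4.271 − (-1.645)·0.547 = 5.170.
CV = √(exp(σ²)−1) = √(exp(0.2987)−1) = 0.590.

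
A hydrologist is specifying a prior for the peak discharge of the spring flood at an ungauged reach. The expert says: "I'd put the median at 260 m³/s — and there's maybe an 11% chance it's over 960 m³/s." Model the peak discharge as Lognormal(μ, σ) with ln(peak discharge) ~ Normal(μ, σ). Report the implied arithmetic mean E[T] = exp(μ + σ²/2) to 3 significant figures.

If T ~ Lognormal(μ,σ) then ln T ~ Normal(μ,σ), so the p-quantile of ln T is μ + z_p·σ.
ln(260) = 5.561 and ln(960) = 6.867; z_{0.5} = 0, z_{0.89} = 1.227.
σ = (6.867 − 5.561)/(1.227 − (0)) = 1.065.
μ = 5.561 − (0)·1.065 = 5.561.
E[T] = exp(μ + σ²/2) = exp(5.561 + 0.5671) = 458 m³/s.

E[T] ≈ 458 m³/s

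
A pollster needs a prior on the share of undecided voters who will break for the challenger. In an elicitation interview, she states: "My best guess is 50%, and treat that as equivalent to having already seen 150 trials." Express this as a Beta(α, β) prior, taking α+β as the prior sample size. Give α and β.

Under the effective-sample-size interpretation, Beta(α, β) has prior mean α/(α+β) and prior sample size α+β.
So α+β = 150 and α/(α+β) = 0.5, giving α = 0.5·150 = 75 and β = 150 − 75 = 75.

α = 75, β = 75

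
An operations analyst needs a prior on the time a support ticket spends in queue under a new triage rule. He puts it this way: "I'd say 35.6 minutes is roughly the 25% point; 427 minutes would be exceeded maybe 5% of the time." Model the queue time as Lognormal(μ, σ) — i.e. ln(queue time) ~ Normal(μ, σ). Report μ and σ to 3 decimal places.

μ ≈ 4.295, σ ≈ 1.071

If T ~ Lognormal(μ,σ) then ln T ~ Normal(μ,σ), so the p-quantile of ln T is μ + z_p·σ.
ln(35.6) = 3.572 and ln(427) = 6.057; z_{0.25} = -0.6745, z_{0.95} = 1.645.
σ = (6.057 − 3.572)/(1.645 − (-0.6745)) = 1.071.
μ = 3.572 − (-0.6745)·1.071 = 4.295.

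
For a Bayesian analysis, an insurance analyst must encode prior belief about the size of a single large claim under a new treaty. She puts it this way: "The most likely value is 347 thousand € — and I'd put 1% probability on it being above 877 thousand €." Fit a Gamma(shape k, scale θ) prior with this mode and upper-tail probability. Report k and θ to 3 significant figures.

k ≈ 6.45, θ ≈ 63.7

Gamma(k,θ) with k>1 has mode (k−1)θ, so θ = 347/(k−1).
Need P(X < 877) = 0.99 with θ tied to k this way. Start at k = 2, θ = 347: P(X<877) ≈ 0.718.
Too low — raise k to concentrate. Iterating converges to k ≈ 6.45.
Then θ = 347/(6.45−1) ≈ 63.7.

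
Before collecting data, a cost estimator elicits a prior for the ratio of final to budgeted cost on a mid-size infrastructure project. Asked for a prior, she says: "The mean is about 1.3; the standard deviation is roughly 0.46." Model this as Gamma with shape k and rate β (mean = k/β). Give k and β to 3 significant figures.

For Gamma(k, rate β): mean = k/β, variance = k/β², so CV = 1/√k.
CV = SD/mean = 0.46/1.3 = 0.3538, hence k = 1/CV² = 7.99.
Then β = k/mean = 7.99/1.3 = 6.14.

k ≈ 7.99, β ≈ 6.14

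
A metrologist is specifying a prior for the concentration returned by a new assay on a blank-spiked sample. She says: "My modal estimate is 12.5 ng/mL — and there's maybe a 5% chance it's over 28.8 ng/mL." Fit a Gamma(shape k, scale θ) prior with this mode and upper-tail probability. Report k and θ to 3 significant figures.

Gamma(k,θ) with k>1 has mode (k−1)θ, so θ = 12.5/(k−1).
Need P(X < 28.8) = 0.95 with θ tied to k this way. Start at k = 2, θ = 12.5: P(X<28.8) ≈ 0.670.
Too low — raise k to concentrate. Iterating converges to k ≈ 4.93.
Then θ = 12.5/(4.93−1) ≈ 3.18.

k ≈ 4.93, θ ≈ 3.18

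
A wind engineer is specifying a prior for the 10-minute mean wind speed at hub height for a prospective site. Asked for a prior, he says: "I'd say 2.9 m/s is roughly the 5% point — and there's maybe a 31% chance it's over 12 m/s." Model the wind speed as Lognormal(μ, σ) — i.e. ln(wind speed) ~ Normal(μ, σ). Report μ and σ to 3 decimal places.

μ ≈ 2.156, σ ≈ 0.663

If T ~ Lognormal(μ,σ) then ln T ~ Normal(μ,σ), so the p-quantile of ln T is μ + z_p·σ.
ln(2.9) = 1.065 and ln(12) = 2.485; z_{0.05} = -1.645, z_{0.69} = 0.4959.
σ = (2.485 − 1.065)/(0.4959 − (-1.645)) = 0.663.
μ = 1.065 − (-1.645)·0.663 = 2.156.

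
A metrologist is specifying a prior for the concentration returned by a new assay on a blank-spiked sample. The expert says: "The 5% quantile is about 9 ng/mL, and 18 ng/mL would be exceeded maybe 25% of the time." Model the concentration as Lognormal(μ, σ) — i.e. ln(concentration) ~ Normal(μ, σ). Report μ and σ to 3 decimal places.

μ ≈ 2.689, σ ≈ 0.299

If T ~ Lognormal(μ,σ) then ln T ~ Normal(μ,σ), so the p-quantile of ln T is μ + z_p·σ.
ln(9) = 2.197 and ln(18) = 2.89; z_{0.05} = -1.645, z_{0.75} = 0.6745.
σ = (2.89 − 2.197)/(0.6745 − (-1.645)) = 0.299.
μ = 2.197 − (-1.645)·0.299 = 2.689.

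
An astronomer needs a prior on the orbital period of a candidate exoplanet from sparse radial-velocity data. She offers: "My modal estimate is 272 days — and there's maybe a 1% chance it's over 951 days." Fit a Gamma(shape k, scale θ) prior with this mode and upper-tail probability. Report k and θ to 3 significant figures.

k ≈ 3.77, θ ≈ 98.4

Gamma(k,θ) with k>1 has mode (k−1)θ, so θ = 272/(k−1).
Need P(X < 951) = 0.99 with θ tied to k this way. Start at k = 2, θ = 272: P(X<951) ≈ 0.864.
Too low — raise k to concentrate. Iterating converges to k ≈ 3.77.
Then θ = 272/(3.77−1) ≈ 98.4.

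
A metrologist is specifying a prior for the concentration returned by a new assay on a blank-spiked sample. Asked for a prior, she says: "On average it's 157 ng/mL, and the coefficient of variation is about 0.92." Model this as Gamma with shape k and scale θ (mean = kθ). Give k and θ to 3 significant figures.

k ≈ 1.18, θ ≈ 133

For Gamma(k, scale θ): mean = kθ, variance = kθ², so CV = 1/√k.
CV = 0.92, hence k = 1/CV² = 1.18.
Then θ = mean/k = 157/1.18 = 133.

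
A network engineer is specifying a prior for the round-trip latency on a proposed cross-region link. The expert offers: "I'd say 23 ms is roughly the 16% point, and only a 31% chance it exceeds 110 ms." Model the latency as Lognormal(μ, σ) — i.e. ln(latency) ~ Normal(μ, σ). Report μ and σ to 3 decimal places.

If T ~ Lognormal(μ,σ) then ln T ~ Normal(μ,σ), so the p-quantile of ln T is μ + z_p·σ.
ln(23) = 3.135 and ln(110) = 4.7; z_{0.16} = -0.9945, z_{0.69} = 0.4959.
σ = (4.7 − 3.135)/(0.4959 − (-0.9945)) = 1.050.
μ = 3.135 − (-0.9945)·1.050 = 4.180.

μ ≈ 4.180, σ ≈ 1.050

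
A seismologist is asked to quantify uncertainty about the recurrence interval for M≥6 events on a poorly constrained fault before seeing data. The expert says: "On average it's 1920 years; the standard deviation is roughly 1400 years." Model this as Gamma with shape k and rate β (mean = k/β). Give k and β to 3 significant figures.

For Gamma(k, rate β): mean = k/β, variance = k/β², so CV = 1/√k.
CV = SD/mean = 1400/1920 = 0.7292, hence k = 1/CV² = 1.88.
Then β = k/mean = 1.88/1920 = 0.00098.

k ≈ 1.88, β ≈ 0.00098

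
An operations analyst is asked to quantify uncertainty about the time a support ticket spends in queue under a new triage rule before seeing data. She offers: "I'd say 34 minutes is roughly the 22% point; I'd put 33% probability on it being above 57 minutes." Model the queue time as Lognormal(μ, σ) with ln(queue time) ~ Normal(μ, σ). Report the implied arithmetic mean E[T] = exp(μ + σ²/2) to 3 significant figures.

If T ~ Lognormal(μ,σ) then ln T ~ Normal(μ,σ), so the p-quantile of ln T is μ + z_p·σ.
ln(34) = 3.526 and ln(57) = 4.043; z_{0.22} = -0.7722, z_{0.67} = 0.4399.
σ = (4.043 − 3.526)/(0.4399 − (-0.7722)) = 0.426.
μ = 3.526 − (-0.7722)·0.426 = 3.856.
E[T] = exp(μ + σ²/2) = exp(3.856 + 0.0909) = 51.7 minutes.

E[T] ≈ 51.7 minutes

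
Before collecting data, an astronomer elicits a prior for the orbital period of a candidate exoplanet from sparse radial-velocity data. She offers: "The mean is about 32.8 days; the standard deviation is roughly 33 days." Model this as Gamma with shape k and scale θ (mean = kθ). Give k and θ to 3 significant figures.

For Gamma(k, scale θ): mean = kθ, variance = kθ², so CV = 1/√k.
CV = SD/mean = 33/32.8 = 1.006, hence k = 1/CV² = 0.988.
Then θ = mean/k = 32.8/0.988 = 33.2.

k ≈ 0.988, θ ≈ 33.2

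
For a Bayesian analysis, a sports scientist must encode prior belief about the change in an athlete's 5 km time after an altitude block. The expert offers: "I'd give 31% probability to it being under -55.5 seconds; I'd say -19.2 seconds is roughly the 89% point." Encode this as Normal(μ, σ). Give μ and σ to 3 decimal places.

μ = -45.050, σ = 21.076

The p-quantile of Normal(μ,σ) is μ + z_p·σ, with z_{0.31} = -0.4959 and z_{0.89} = 1.227.
Eliminate σ: μ = (z₂·x₁ − z₁·x₂)/(z₂ − z₁) = (1.227·-55.5 − (-0.4959)·-19.2)/1.722 = -45.050.
Then σ = (x₂ − x₁)/(z₂ − z₁) = (-19.2 − -55.5)/1.722 = 21.076.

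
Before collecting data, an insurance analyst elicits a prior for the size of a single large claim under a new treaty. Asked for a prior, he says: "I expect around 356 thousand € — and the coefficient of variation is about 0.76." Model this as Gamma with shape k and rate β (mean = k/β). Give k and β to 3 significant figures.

For Gamma(k, rate β): mean = k/β, variance = k/β², so CV = 1/√k.
CV = 0.76, hence k = 1/CV² = 1.73.
Then β = k/mean = 1.73/356 = 0.00486.

k ≈ 1.73, β ≈ 0.00486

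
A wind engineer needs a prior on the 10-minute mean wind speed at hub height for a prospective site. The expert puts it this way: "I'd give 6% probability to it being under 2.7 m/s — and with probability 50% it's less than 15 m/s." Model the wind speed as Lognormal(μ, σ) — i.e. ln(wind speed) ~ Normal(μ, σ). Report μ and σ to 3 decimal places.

μ ≈ 2.708, σ ≈ 1.103

If T ~ Lognormal(μ,σ) then ln T ~ Normal(μ,σ), so the p-quantile of ln T is μ + z_p·σ.
ln(2.7) = 0.9933 and ln(15) = 2.708; z_{0.06} = -1.555, z_{0.5} = 0.
σ = (2.708 − 0.9933)/(0 − (-1.555)) = 1.103.
μ = 0.9933 − (-1.555)·1.103 = 2.708.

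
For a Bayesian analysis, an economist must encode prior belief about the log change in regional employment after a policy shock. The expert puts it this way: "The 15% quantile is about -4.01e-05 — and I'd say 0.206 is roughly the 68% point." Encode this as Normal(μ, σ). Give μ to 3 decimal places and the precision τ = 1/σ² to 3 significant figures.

μ = 0.142, τ = 53.3

For Normal(μ,σ), the p-quantile is μ + z_p·σ. Here z_{0.15} = -1.036, z_{0.68} = 0.4677.
So -4.01e-05 = μ − 1.036σ and 0.206 = μ + 0.4677σ.
Subtracting: σ = (0.206 − -4.01e-05)/(0.4677 − (-1.036)) = 0.137.
Then μ = -4.01e-05 − (-1.036)·0.137 = 0.142.
Precision τ = 1/σ² = 1/0.137² = 53.3.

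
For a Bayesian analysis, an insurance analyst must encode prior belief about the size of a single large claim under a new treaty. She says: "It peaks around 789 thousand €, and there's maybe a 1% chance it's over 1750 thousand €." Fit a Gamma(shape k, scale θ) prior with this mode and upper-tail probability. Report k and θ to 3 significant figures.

Gamma(k,θ) with k>1 has mode (k−1)θ, so θ = 789/(k−1).
Need P(X < 1750) = 0.99 with θ tied to k this way. Start at k = 2, θ = 789: P(X<1750) ≈ 0.650.
Too low — raise k to concentrate. Iterating converges to k ≈ 8.58.
Then θ = 789/(8.58−1) ≈ 104.

k ≈ 8.58, θ ≈ 104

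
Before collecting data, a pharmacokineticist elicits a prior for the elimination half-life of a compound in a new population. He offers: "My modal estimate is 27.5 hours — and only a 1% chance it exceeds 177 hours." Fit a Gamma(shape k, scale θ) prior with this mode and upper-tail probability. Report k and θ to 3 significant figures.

Gamma(k,θ) with k>1 has mode (k−1)θ, so θ = 27.5/(k−1).
Need P(X < 177) = 0.99 with θ tied to k this way. Start at k = 2, θ = 27.5: P(X<177) ≈ 0.988.
Too low — raise k to concentrate. Iterating converges to k ≈ 2.04.
Then θ = 27.5/(2.04−1) ≈ 26.3.

k ≈ 2.04, θ ≈ 26.3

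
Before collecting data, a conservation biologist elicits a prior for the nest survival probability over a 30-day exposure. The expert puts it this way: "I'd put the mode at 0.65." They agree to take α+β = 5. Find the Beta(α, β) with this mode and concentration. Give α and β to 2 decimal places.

α = 2.95, β = 2.05

For α,β > 1 the Beta mode is (α−1)/(α+β−2). With α+β = 5, the mode is (α−1)/3.
Set (α−1)/3 = 0.65 → α = 1 + 0.65·3 = 2.95.
β = 5 − α = 2.05.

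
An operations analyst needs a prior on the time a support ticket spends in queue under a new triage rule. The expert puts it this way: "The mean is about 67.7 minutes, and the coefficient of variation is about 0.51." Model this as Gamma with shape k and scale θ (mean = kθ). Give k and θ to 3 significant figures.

For Gamma(k, scale θ): mean = kθ, variance = kθ², so CV = 1/√k.
CV = 0.51, hence k = 1/CV² = 3.84.
Then θ = mean/k = 67.7/3.84 = 17.6.

k ≈ 3.84, θ ≈ 17.6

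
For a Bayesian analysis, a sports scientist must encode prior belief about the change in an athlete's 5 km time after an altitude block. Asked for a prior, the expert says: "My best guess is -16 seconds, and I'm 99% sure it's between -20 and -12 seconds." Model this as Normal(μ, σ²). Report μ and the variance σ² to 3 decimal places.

A symmetric 99% interval runs μ ± z·σ with z = 2.576.
Half-width = 4, so σ = 4/2.576 = 1.5529 and σ² = 2.411.
μ is the stated best guess, -16.000.

μ = -16.000, σ² = 2.411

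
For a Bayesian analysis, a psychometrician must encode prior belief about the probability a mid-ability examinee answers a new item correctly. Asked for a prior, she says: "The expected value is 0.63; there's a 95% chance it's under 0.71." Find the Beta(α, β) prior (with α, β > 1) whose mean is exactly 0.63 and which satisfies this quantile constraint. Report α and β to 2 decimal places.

With mean 0.63 fixed, write α = 0.63s, β = 0.37s where s = α+β.
Need P(θ < 0.71) = 0.95 under Beta(0.63s, 0.37s). Normal approximation: (q−m)/√(m(1−m)/s) ≈ z_{0.95} = 1.64, so s ≈ 0.63·0.37·(1.64)²/(0.71−0.63)² = 98.5.
At s = 98.5: P(θ<0.71) ≈ 0.954. Adjusting to match 0.95 gives s ≈ 93.82.
So α = 0.63·93.82 ≈ 59.11, β = 0.37·93.82 ≈ 34.71.

α ≈ 59.11, β ≈ 34.71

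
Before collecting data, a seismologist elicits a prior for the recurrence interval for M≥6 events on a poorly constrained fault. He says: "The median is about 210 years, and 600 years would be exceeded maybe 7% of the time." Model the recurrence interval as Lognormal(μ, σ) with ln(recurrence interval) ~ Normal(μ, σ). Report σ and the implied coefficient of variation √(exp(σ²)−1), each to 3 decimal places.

σ ≈ 0.711, CV ≈ 0.812

If T ~ Lognormal(μ,σ) then ln T ~ Normal(μ,σ), so the p-quantile of ln T is μ + z_p·σ.
ln(210) = 5.347 and ln(600) = 6.397; z_{0.5} = 0, z_{0.93} = 1.476.
σ = (6.397 − 5.347)/(1.476 − (0)) = 0.711.
μ = 5.347 − (0)·0.711 = 5.347.
CV = √(exp(σ²)−1) = √(exp(0.5060)−1) = 0.812.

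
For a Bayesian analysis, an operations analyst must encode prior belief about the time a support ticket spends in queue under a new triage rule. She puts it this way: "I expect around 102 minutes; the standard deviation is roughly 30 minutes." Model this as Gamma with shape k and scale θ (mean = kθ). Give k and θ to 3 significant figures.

k ≈ 11.6, θ ≈ 8.82

For Gamma(k, scale θ): mean = kθ, variance = kθ², so CV = 1/√k.
CV = SD/mean = 30/102 = 0.2941, hence k = 1/CV² = 11.6.
Then θ = mean/k = 102/11.6 = 8.82.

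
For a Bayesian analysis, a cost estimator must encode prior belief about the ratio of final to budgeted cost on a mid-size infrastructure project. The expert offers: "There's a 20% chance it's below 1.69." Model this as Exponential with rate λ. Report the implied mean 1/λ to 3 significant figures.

mean ≈ 7.57

P(T < 1.69) = 1 − e^(−λ·1.69) = 0.2, so λ = −ln(1−0.2)/1.69 = −ln(0.8)/1.69 = 0.132.
Mean = 1/λ = 7.57.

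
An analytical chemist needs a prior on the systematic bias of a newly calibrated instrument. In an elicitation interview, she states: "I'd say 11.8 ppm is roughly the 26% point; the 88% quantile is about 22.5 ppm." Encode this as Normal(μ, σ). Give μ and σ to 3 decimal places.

For Normal(μ,σ), the p-quantile is μ + z_p·σ. Here z_{0.26} = -0.6433, z_{0.88} = 1.175.
So 11.8 = μ − 0.6433σ and 22.5 = μ + 1.175σ.
Subtracting: σ = (22.5 − 11.8)/(1.175 − (-0.6433)) = 5.885.
Then μ = 11.8 − (-0.6433)·5.885 = 15.586.

μ = 15.586, σ = 5.885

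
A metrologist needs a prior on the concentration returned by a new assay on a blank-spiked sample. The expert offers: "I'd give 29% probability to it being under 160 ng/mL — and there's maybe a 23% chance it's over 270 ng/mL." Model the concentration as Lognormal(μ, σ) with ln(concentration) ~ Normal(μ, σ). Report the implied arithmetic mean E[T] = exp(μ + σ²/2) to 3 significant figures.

E[T] ≈ 217 ng/mL

If T ~ Lognormal(μ,σ) then ln T ~ Normal(μ,σ), so the p-quantile of ln T is μ + z_p·σ.
ln(160) = 5.075 and ln(270) = 5.598; z_{0.29} = -0.5534, z_{0.77} = 0.7388.
σ = (5.598 − 5.075)/(0.7388 − (-0.5534)) = 0.405.
μ = 5.075 − (-0.5534)·0.405 = 5.299.
E[T] = exp(μ + σ²/2) = exp(5.299 + 0.0820) = 217 ng/mL.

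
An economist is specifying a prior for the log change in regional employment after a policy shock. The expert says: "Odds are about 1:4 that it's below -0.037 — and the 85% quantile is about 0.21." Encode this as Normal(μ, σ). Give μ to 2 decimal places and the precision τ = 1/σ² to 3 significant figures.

The p-quantile of Normal(μ,σ) is μ + z_p·σ, with z_{0.2} = -0.8416 and z_{0.85} = 1.036.
Eliminate σ: μ = (z₂·x₁ − z₁·x₂)/(z₂ − z₁) = (1.036·-0.037 − (-0.8416)·0.21)/1.878 = 0.07.
Then σ = (x₂ − x₁)/(z₂ − z₁) = (0.21 − -0.037)/1.878 = 0.13.
Precision τ = 1/σ² = 1/0.1315² = 57.8.

μ = 0.07, τ = 57.8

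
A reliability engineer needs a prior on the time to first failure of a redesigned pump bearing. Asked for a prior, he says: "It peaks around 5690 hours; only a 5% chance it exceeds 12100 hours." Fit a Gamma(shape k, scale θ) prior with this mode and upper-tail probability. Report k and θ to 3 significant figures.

k ≈ 5.85, θ ≈ 1170

Gamma(k,θ) with k>1 has mode (k−1)θ, so θ = 5690/(k−1).
Need P(X < 12100) = 0.95 with θ tied to k this way. Start at k = 2, θ = 5690: P(X<12100) ≈ 0.627.
Too low — raise k to concentrate. Iterating converges to k ≈ 5.85.
Then θ = 5690/(5.85−1) ≈ 1170.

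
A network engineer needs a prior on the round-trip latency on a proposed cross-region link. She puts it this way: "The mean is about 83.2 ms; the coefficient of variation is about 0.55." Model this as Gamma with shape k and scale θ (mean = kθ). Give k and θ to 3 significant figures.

k ≈ 3.31, θ ≈ 25.2

For Gamma(k, scale θ): mean = kθ, variance = kθ², so CV = 1/√k.
CV = 0.55, hence k = 1/CV² = 3.31.
Then θ = mean/k = 83.2/3.31 = 25.2.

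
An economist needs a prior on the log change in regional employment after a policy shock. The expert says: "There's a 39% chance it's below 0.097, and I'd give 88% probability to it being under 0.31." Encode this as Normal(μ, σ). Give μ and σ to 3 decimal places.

μ = 0.138, σ = 0.146

The p-quantile of Normal(μ,σ) is μ + z_p·σ, with z_{0.39} = -0.2793 and z_{0.88} = 1.175.
Eliminate σ: μ = (z₂·x₁ − z₁·x₂)/(z₂ − z₁) = (1.175·0.097 − (-0.2793)·0.31)/1.454 = 0.138.
Then σ = (x₂ − x₁)/(z₂ − z₁) = (0.31 − 0.097)/1.454 = 0.146.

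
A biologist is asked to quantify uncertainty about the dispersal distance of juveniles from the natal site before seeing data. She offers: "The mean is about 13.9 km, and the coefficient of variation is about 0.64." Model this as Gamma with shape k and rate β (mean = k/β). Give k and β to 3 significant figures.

For Gamma(k, rate β): mean = k/β, variance = k/β², so CV = 1/√k.
CV = 0.64, hence k = 1/CV² = 2.44.
Then β = k/mean = 2.44/13.9 = 0.176.

k ≈ 2.44, β ≈ 0.176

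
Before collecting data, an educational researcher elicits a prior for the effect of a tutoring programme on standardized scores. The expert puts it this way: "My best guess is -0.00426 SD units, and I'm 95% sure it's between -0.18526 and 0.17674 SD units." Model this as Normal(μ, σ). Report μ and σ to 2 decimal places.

μ = -0.00, σ = 0.09

A symmetric 95% interval runs μ ± z·σ with z = 1.96.
Half-width = 0.181, so σ = 0.181/1.96 = 0.09.
μ is the stated best guess, -0.00.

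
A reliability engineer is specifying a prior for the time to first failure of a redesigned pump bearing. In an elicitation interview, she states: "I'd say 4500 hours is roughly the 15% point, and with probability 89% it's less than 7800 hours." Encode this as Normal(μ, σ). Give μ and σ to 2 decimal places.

μ = 6011.40, σ = 1458.27

For Normal(μ,σ), the p-quantile is μ + z_p·σ. Here z_{0.15} = -1.036, z_{0.89} = 1.227.
So 4500 = μ − 1.036σ and 7800 = μ + 1.227σ.
Subtracting: σ = (7800 − 4500)/(1.227 − (-1.036)) = 1458.27.
Then μ = 4500 − (-1.036)·1458.27 = 6011.40.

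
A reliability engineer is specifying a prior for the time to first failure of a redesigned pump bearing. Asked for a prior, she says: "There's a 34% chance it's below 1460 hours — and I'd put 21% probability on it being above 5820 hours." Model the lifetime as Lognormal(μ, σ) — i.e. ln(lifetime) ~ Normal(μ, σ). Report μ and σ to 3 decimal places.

If T ~ Lognormal(μ,σ) then ln T ~ Normal(μ,σ), so the p-quantile of ln T is μ + z_p·σ.
ln(1460) = 7.286 and ln(5820) = 8.669; z_{0.34} = -0.4125, z_{0.79} = 0.8064.
σ = (8.669 − 7.286)/(0.8064 − (-0.4125)) = 1.135.
μ = 7.286 − (-0.4125)·1.135 = 7.754.

μ ≈ 7.754, σ ≈ 1.135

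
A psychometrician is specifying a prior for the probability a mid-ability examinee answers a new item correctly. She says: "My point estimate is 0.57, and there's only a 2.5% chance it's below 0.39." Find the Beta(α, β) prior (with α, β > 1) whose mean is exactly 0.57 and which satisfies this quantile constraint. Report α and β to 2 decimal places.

With mean 0.57 fixed, write α = 0.57s, β = 0.43s where s = α+β.
Need P(θ < 0.39) = 0.025 under Beta(0.57s, 0.43s). Normal approximation: (q−m)/√(m(1−m)/s) ≈ z_{0.025} = -1.96, so s ≈ 0.57·0.43·(-1.96)²/(0.39−0.57)² = 29.1.
At s = 29.1: P(θ<0.39) ≈ 0.025. Adjusting to match 0.025 gives s ≈ 29.10.
So α = 0.57·29.10 ≈ 16.59, β = 0.43·29.10 ≈ 12.51.

α ≈ 16.59, β ≈ 12.51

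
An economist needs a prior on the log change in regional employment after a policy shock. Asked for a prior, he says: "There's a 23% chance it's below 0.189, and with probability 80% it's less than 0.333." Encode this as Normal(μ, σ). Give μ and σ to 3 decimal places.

μ = 0.256, σ = 0.091

The p-quantile of Normal(μ,σ) is μ + z_p·σ, with z_{0.23} = -0.7388 and z_{0.8} = 0.8416.
Eliminate σ: μ = (z₂·x₁ − z₁·x₂)/(z₂ − z₁) = (0.8416·0.189 − (-0.7388)·0.333)/1.58 = 0.256.
Then σ = (x₂ − x₁)/(z₂ − z₁) = (0.333 − 0.189)/1.58 = 0.091.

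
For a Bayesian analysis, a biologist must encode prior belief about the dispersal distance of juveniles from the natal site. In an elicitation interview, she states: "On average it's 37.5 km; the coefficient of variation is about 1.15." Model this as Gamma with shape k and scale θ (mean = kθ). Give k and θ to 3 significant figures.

k ≈ 0.756, θ ≈ 49.6

For Gamma(k, scale θ): mean = kθ, variance = kθ², so CV = 1/√k.
CV = 1.15, hence k = 1/CV² = 0.756.
Then θ = mean/k = 37.5/0.756 = 49.6.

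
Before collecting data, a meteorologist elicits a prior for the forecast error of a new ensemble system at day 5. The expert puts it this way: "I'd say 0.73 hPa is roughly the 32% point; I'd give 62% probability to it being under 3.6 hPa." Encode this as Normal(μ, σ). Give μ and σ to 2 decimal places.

The p-quantile of Normal(μ,σ) is μ + z_p·σ, with z_{0.32} = -0.4677 and z_{0.62} = 0.3055.
Eliminate σ: μ = (z₂·x₁ − z₁·x₂)/(z₂ − z₁) = (0.3055·0.73 − (-0.4677)·3.6)/0.7732 = 2.47.
Then σ = (x₂ − x₁)/(z₂ − z₁) = (3.6 − 0.73)/0.7732 = 3.71.

μ = 2.47, σ = 3.71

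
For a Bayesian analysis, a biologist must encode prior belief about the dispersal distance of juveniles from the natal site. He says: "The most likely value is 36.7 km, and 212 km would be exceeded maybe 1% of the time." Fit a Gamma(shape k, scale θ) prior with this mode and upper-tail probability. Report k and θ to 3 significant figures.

k ≈ 2.22, θ ≈ 30.1

Gamma(k,θ) with k>1 has mode (k−1)θ, so θ = 36.7/(k−1).
Need P(X < 212) = 0.99 with θ tied to k this way. Start at k = 2, θ = 36.7: P(X<212) ≈ 0.979.
Too low — raise k to concentrate. Iterating converges to k ≈ 2.22.
Then θ = 36.7/(2.22−1) ≈ 30.1.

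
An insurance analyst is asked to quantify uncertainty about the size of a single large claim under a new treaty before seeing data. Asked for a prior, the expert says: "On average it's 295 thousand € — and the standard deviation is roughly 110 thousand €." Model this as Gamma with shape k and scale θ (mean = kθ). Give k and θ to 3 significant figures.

For Gamma(k, scale θ): mean = kθ, variance = kθ², so CV = 1/√k.
CV = SD/mean = 110/295 = 0.3729, hence k = 1/CV² = 7.19.
Then θ = mean/k = 295/7.19 = 41.

k ≈ 7.19, θ ≈ 41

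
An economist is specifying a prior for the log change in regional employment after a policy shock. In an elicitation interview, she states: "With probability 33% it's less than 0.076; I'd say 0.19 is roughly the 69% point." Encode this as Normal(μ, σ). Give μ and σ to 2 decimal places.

For Normal(μ,σ), the p-quantile is μ + z_p·σ. Here z_{0.33} = -0.4399, z_{0.69} = 0.4959.
So 0.076 = μ − 0.4399σ and 0.19 = μ + 0.4959σ.
Subtracting: σ = (0.19 − 0.076)/(0.4959 − (-0.4399)) = 0.12.
Then μ = 0.076 − (-0.4399)·0.12 = 0.13.

μ = 0.13, σ = 0.12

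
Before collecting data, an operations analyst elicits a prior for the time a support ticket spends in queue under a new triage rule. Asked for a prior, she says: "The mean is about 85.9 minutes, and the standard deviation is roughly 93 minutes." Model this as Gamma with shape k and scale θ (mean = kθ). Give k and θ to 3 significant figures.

k ≈ 0.853, θ ≈ 101

For Gamma(k, scale θ): mean = kθ, variance = kθ², so CV = 1/√k.
CV = SD/mean = 93/85.9 = 1.083, hence k = 1/CV² = 0.853.
Then θ = mean/k = 85.9/0.853 = 101.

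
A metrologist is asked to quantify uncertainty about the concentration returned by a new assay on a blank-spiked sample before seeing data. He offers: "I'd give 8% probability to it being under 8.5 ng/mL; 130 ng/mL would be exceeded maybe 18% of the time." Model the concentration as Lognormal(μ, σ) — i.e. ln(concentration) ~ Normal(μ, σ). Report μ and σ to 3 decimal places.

μ ≈ 3.792, σ ≈ 1.175

If T ~ Lognormal(μ,σ) then ln T ~ Normal(μ,σ), so the p-quantile of ln T is μ + z_p·σ.
ln(8.5) = 2.14 and ln(130) = 4.868; z_{0.08} = -1.405, z_{0.82} = 0.9154.
σ = (4.868 − 2.14)/(0.9154 − (-1.405)) = 1.175.
μ = 2.14 − (-1.405)·1.175 = 3.792.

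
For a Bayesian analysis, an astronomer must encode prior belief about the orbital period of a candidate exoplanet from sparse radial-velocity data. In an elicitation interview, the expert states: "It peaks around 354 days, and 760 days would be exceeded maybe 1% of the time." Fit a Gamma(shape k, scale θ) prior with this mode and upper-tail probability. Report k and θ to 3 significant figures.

k ≈ 9.3, θ ≈ 42.7

Gamma(k,θ) with k>1 has mode (k−1)θ, so θ = 354/(k−1).
Need P(X < 760) = 0.99 with θ tied to k this way. Start at k = 2, θ = 354: P(X<760) ≈ 0.632.
Too low — raise k to concentrate. Iterating converges to k ≈ 9.3.
Then θ = 354/(9.3−1) ≈ 42.7.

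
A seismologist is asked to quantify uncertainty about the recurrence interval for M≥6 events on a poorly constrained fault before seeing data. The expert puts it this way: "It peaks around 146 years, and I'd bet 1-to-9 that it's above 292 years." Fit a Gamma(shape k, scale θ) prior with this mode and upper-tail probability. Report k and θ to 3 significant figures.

Gamma(k,θ) with k>1 has mode (k−1)θ, so θ = 146/(k−1).
Need P(X < 292) = 0.9 with θ tied to k this way. Start at k = 2, θ = 146: P(X<292) ≈ 0.594.
Too low — raise k to concentrate. Iterating converges to k ≈ 4.99.
Then θ = 146/(4.99−1) ≈ 36.6.

k ≈ 4.99, θ ≈ 36.6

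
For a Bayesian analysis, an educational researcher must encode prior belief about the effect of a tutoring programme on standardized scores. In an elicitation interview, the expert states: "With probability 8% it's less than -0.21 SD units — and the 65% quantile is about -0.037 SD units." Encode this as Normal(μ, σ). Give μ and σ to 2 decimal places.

μ = -0.07, σ = 0.10

The p-quantile of Normal(μ,σ) is μ + z_p·σ, with z_{0.08} = -1.405 and z_{0.65} = 0.3853.
Eliminate σ: μ = (z₂·x₁ − z₁·x₂)/(z₂ − z₁) = (0.3853·-0.21 − (-1.405)·-0.037)/1.79 = -0.07.
Then σ = (x₂ − x₁)/(z₂ − z₁) = (-0.037 − -0.21)/1.79 = 0.10.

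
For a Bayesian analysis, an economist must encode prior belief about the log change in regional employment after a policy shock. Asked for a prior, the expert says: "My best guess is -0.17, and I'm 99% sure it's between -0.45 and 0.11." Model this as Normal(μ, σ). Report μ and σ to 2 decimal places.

A symmetric 99% interval runs μ ± z·σ with z = 2.576.
Half-width = 0.28, so σ = 0.28/2.576 = 0.11.
μ is the stated best guess, -0.17.

μ = -0.17, σ = 0.11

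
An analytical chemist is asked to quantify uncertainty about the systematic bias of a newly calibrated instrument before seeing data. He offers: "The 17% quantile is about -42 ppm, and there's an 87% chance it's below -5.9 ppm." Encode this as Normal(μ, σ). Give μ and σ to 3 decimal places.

The p-quantile of Normal(μ,σ) is μ + z_p·σ, with z_{0.17} = -0.9542 and z_{0.87} = 1.126.
Eliminate σ: μ = (z₂·x₁ − z₁·x₂)/(z₂ − z₁) = (1.126·-42 − (-0.9542)·-5.9)/2.081 = -25.444.
Then σ = (x₂ − x₁)/(z₂ − z₁) = (-5.9 − -42)/2.081 = 17.351.

μ = -25.444, σ = 17.351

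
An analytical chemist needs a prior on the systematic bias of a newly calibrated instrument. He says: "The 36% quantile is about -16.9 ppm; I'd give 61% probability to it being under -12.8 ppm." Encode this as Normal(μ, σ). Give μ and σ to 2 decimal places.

The p-quantile of Normal(μ,σ) is μ + z_p·σ, with z_{0.36} = -0.3585 and z_{0.61} = 0.2793.
Eliminate σ: μ = (z₂·x₁ − z₁·x₂)/(z₂ − z₁) = (0.2793·-16.9 − (-0.3585)·-12.8)/0.6378 = -14.60.
Then σ = (x₂ − x₁)/(z₂ − z₁) = (-12.8 − -16.9)/0.6378 = 6.43.

μ = -14.60, σ = 6.43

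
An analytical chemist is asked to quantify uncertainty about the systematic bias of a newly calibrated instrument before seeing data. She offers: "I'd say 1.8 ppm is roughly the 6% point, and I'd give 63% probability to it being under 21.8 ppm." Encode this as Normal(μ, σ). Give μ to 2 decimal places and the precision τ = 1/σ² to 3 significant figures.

The p-quantile of Normal(μ,σ) is μ + z_p·σ, with z_{0.06} = -1.555 and z_{0.63} = 0.3319.
Eliminate σ: μ = (z₂·x₁ − z₁·x₂)/(z₂ − z₁) = (0.3319·1.8 − (-1.555)·21.8)/1.887 = 18.28.
Then σ = (x₂ − x₁)/(z₂ − z₁) = (21.8 − 1.8)/1.887 = 10.60.
Precision τ = 1/σ² = 1/10.6² = 0.0089.

μ = 18.28, τ = 0.0089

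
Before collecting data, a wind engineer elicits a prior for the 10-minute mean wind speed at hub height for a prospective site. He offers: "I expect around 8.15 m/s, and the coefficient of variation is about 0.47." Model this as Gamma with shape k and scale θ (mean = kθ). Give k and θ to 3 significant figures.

k ≈ 4.53, θ ≈ 1.8

For Gamma(k, scale θ): mean = kθ, variance = kθ², so CV = 1/√k.
CV = 0.47, hence k = 1/CV² = 4.53.
Then θ = mean/k = 8.15/4.53 = 1.8.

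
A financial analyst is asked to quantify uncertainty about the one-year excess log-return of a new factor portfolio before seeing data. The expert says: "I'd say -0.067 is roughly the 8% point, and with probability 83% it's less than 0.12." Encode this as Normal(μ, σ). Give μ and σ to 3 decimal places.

The p-quantile of Normal(μ,σ) is μ + z_p·σ, with z_{0.08} = -1.405 and z_{0.83} = 0.9542.
Eliminate σ: μ = (z₂·x₁ − z₁·x₂)/(z₂ − z₁) = (0.9542·-0.067 − (-1.405)·0.12)/2.359 = 0.044.
Then σ = (x₂ − x₁)/(z₂ − z₁) = (0.12 − -0.067)/2.359 = 0.079.

μ = 0.044, σ = 0.079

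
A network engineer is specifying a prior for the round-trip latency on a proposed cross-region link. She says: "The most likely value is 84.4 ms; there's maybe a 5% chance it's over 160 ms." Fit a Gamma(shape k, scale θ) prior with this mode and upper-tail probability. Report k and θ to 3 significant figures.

Gamma(k,θ) with k>1 has mode (k−1)θ, so θ = 84.4/(k−1).
Need P(X < 160) = 0.95 with θ tied to k this way. Start at k = 2, θ = 84.4: P(X<160) ≈ 0.565.
Too low — raise k to concentrate. Iterating converges to k ≈ 7.8.
Then θ = 84.4/(7.8−1) ≈ 12.4.

k ≈ 7.8, θ ≈ 12.4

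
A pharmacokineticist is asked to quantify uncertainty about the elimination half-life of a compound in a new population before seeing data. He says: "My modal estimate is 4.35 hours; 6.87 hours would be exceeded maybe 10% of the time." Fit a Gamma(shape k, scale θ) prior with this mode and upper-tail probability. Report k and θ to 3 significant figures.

Gamma(k,θ) with k>1 has mode (k−1)θ, so θ = 4.35/(k−1).
Need P(X < 6.87) = 0.9 with θ tied to k this way. Start at k = 2, θ = 4.35: P(X<6.87) ≈ 0.468.
Too low — raise k to concentrate. Iterating converges to k ≈ 9.98.
Then θ = 4.35/(9.98−1) ≈ 0.484.

k ≈ 9.98, θ ≈ 0.484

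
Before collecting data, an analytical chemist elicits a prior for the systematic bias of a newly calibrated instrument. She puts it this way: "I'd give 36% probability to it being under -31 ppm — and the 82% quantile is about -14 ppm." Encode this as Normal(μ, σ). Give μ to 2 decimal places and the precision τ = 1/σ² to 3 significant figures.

μ = -26.22, τ = 0.00561

For Normal(μ,σ), the p-quantile is μ + z_p·σ. Here z_{0.36} = -0.3585, z_{0.82} = 0.9154.
So -31 = μ − 0.3585σ and -14 = μ + 0.9154σ.
Subtracting: σ = (-14 − -31)/(0.9154 − (-0.3585)) = 13.35.
Then μ = -31 − (-0.3585)·13.35 = -26.22.
Precision τ = 1/σ² = 1/13.35² = 0.00561.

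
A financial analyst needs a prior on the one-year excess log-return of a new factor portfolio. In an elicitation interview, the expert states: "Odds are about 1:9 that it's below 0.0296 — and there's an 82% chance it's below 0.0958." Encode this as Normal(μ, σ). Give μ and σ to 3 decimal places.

μ = 0.068, σ = 0.030

For Normal(μ,σ), the p-quantile is μ + z_p·σ. Here z_{0.1} = -1.282, z_{0.82} = 0.9154.
So 0.0296 = μ − 1.282σ and 0.0958 = μ + 0.9154σ.
Subtracting: σ = (0.0958 − 0.0296)/(0.9154 − (-1.282)) = 0.030.
Then μ = 0.0296 − (-1.282)·0.030 = 0.068.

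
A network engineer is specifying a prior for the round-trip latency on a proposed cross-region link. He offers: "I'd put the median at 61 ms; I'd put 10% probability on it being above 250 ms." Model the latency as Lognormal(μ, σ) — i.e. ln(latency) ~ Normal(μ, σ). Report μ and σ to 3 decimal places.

If T ~ Lognormal(μ,σ) then ln T ~ Normal(μ,σ), so the p-quantile of ln T is μ + z_p·σ.
ln(61) = 4.111 and ln(250) = 5.521; z_{0.5} = 0, z_{0.9} = 1.282.
σ = (5.521 − 4.111)/(1.282 − (0)) = 1.101.
μ = 4.111 − (0)·1.101 = 4.111.

μ ≈ 4.111, σ ≈ 1.101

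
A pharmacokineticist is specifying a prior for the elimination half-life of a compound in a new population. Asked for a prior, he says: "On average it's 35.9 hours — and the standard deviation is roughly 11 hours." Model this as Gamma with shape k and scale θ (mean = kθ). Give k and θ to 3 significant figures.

For Gamma(k, scale θ): mean = kθ, variance = kθ², so CV = 1/√k.
CV = SD/mean = 11/35.9 = 0.3064, hence k = 1/CV² = 10.7.
Then θ = mean/k = 35.9/10.7 = 3.37.

k ≈ 10.7, θ ≈ 3.37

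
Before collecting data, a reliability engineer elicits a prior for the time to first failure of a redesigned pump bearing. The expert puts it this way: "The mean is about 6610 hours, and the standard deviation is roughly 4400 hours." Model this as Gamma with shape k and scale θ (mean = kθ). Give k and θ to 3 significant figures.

For Gamma(k, scale θ): mean = kθ, variance = kθ², so CV = 1/√k.
CV = SD/mean = 4400/6610 = 0.6657, hence k = 1/CV² = 2.26.
Then θ = mean/k = 6610/2.26 = 2930.

k ≈ 2.26, θ ≈ 2930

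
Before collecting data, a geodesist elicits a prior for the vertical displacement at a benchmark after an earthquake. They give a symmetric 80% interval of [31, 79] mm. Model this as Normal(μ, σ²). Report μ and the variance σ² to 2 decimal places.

μ = 55.00, σ² = 350.71

A symmetric 80% interval runs μ ± z·σ with z = 1.282.
Half-width = 24, so σ = 24/1.282 = 18.727 and σ² = 350.71.
μ is the interval midpoint, 55.00.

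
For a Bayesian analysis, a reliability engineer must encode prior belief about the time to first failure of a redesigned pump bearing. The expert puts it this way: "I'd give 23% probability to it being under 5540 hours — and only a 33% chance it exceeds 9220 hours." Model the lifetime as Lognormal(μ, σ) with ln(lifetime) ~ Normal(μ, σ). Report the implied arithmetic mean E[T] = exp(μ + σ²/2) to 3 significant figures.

E[T] ≈ 8370 hours

If T ~ Lognormal(μ,σ) then ln T ~ Normal(μ,σ), so the p-quantile of ln T is μ + z_p·σ.
ln(5540) = 8.62 and ln(9220) = 9.129; z_{0.23} = -0.7388, z_{0.67} = 0.4399.
σ = (9.129 − 8.62)/(0.4399 − (-0.7388)) = 0.432.
μ = 8.62 − (-0.7388)·0.432 = 8.939.
E[T] = exp(μ + σ²/2) = exp(8.939 + 0.0934) = 8370 hours.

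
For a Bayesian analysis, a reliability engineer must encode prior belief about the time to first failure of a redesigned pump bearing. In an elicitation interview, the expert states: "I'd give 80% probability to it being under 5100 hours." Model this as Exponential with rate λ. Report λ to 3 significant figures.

λ ≈ 0.000316

P(T < 5100.0) = 1 − e^(−λ·5100.0) = 0.8, so λ = −ln(1−0.8)/5100.0 = −ln(0.2)/5100.0 = 0.000316.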